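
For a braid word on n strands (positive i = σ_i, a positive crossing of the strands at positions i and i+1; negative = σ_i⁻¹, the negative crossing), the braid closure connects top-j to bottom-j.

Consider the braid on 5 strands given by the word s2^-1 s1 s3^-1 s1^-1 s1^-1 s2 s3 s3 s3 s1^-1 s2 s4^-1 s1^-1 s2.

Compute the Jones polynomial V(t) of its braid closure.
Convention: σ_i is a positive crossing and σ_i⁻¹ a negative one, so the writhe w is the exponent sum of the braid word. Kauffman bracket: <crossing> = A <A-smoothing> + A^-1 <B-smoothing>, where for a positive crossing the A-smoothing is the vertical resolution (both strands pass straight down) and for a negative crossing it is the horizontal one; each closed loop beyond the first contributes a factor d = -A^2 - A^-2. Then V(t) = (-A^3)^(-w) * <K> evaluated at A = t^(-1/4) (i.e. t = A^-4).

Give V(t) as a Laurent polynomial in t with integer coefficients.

-t^5 + 2*t^4 - 3*t^3 + 4*t^2 - 4*t + 5 - 3*t^-1 + 2*t^-2 - t^-3

Derivation:
The presented braid s2^-1 s1 s3^-1 s1^-1 s1^-1 s2 s3 s3 s3 s1^-1 s2 s4^-1 s1^-1 s2 on 5 strands reduces by inverse Markov moves (closure unchanged at each step):
  Deconjugate: the word is γ·β·γ⁻¹ with γ = s2^-1 s1 (prefix) and γ⁻¹ = s1^-1 s2 (suffix); strip both.
  Destabilize: the word has the form β·s4^-1 where s4^-1 occurs only as the final letter (β ∈ B_4); drop it and the last strand → 4 strands.
Reduced to β = s3^-1 s1^-1 s1^-1 s2 s3 s3 s3 s1^-1 s2 on 4 strands, 9 crossings.
Compute on β:
Braid: s3^-1 s1^-1 s1^-1 s2 s3 s3 s3 s1^-1 s2 on 4 strands, 9 crossings.
Writhe w = (#positive) - (#negative) = 5 - 4 = 1.
Enumerate smoothing states for the bracket polynomial. There are 2^9 = 512 states.
Each crossing splits two ways (0=vertical, 1=horizontal). The state's weight is A^(#A-smoothings - #B-smoothings) * d^(loops - 1).
Tabulate the states by total A-exponent and number of loops L (A-exp: L × count):
  A^9: L=4 ×1
  A^7: L=3 ×5, L=5 ×4
  A^5: L=2 ×10, L=4 ×23, L=6 ×3
  A^3: L=1 ×8, L=3 ×57, L=5 ×18, L=7 ×1
  A^1: L=2 ×70, L=4 ×50, L=6 ×6
  A^-1: L=1 ×33, L=3 ×75, L=5 ×18
  A^-3: L=2 ×51, L=4 ×32, L=6 ×1
  A^-5: L=3 ×32, L=5 ×4
  A^-7: L=4 ×9
  A^-9: L=5 ×1
Each group contributes A^e * Σ count * d^(L-1):
Powers of d = -A^2 - A^-2: d^2 = A^4 + 2 + A^-4; d^3 = -A^6 - 3*A^2 - 3*A^-2 - A^-6; d^4 = A^8 + 4*A^4 + 6 + 4*A^-4 + A^-8; d^5 = -A^10 - 5*A^6 - 10*A^2 - 10*A^-2 - 5*A^-6 - A^-10; d^6 = A^12 + 6*A^8 + 15*A^4 + 20 + 15*A^-4 + 6*A^-8 + A^-12.
  A^9 * (d^3) = -A^15 - 3*A^11 - 3*A^7 - A^3
  A^7 * (5*d^2 + 4*d^4) = 4*A^15 + 21*A^11 + 34*A^7 + 21*A^3 + 4*A^-1
  A^5 * (10*d + 23*d^3 + 3*d^5) = -3*A^15 - 38*A^11 - 109*A^7 - 109*A^3 - 38*A^-1 - 3*A^-5
  A^3 * (8 + 57*d^2 + 18*d^4 + d^6) = A^15 + 24*A^11 + 144*A^7 + 250*A^3 + 144*A^-1 + 24*A^-5 + A^-9
  A^1 * (70*d + 50*d^3 + 6*d^5) = -6*A^11 - 80*A^7 - 280*A^3 - 280*A^-1 - 80*A^-5 - 6*A^-9
  A^-1 * (33 + 75*d^2 + 18*d^4) = 18*A^7 + 147*A^3 + 291*A^-1 + 147*A^-5 + 18*A^-9
  A^-3 * (51*d + 32*d^3 + d^5) = -A^7 - 37*A^3 - 157*A^-1 - 157*A^-5 - 37*A^-9 - A^-13
  A^-5 * (32*d^2 + 4*d^4) = 4*A^3 + 48*A^-1 + 88*A^-5 + 48*A^-9 + 4*A^-13
  A^-7 * (9*d^3) = -9*A^-1 - 27*A^-5 - 27*A^-9 - 9*A^-13
  A^-9 * (d^4) = A^-1 + 4*A^-5 + 6*A^-9 + 4*A^-13 + A^-17
Summing the groups: <K> = A^15 - 2*A^11 + 3*A^7 - 5*A^3 + 4*A^-1 - 4*A^-5 + 3*A^-9 - 2*A^-13 + A^-17
Normalise by the writhe: (-A^3)^(-w) = (-A^3)^(-1) = -A^-3, so f(A) = -A^-3 * <K> = -A^12 + 2*A^8 - 3*A^4 + 5 - 4*A^-4 + 4*A^-8 - 3*A^-12 + 2*A^-16 - A^-20.
Substitute A = t^(-1/4), i.e. A^e → t^(-e/4): V(t) = -t^5 + 2*t^4 - 3*t^3 + 4*t^2 - 4*t + 5 - 3*t^-1 + 2*t^-2 - t^-3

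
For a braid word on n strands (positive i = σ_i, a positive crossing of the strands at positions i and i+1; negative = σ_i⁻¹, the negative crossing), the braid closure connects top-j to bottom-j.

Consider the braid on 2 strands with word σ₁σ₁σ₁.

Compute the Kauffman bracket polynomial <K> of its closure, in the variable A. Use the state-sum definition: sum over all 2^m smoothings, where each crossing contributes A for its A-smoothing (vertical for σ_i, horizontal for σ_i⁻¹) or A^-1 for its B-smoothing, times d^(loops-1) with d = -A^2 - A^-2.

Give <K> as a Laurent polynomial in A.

-A^5 - A^-3 + A^-7

Derivation:
Braid: s1 s1 s1 on 2 strands, 3 crossings.
Writhe w = (#positive) - (#negative) = 3 - 0 = 3.
Enumerate smoothing states for the bracket polynomial. There are 2^3 = 8 states.
For each crossing: s=0 is the vertical smoothing, s=1 horizontal. Crossing k contributes A^(sign_k * (1 - 2*s_k)); loop factor d = -A^2 - A^-2.
  state 000: A-exp=+3, loops=2, term = A^3 * d^1
  state 001: A-exp=+1, loops=1, term = A^1 * d^0
  state 010: A-exp=+1, loops=1, term = A^1 * d^0
  state 011: A-exp=-1, loops=2, term = A^-1 * d^1
  state 100: A-exp=+1, loops=1, term = A^1 * d^0
  state 101: A-exp=-1, loops=2, term = A^-1 * d^1
  state 110: A-exp=-1, loops=2, term = A^-1 * d^1
  state 111: A-exp=-3, loops=3, term = A^-3 * d^2
Collect the terms by A-exponent (count of states per loop number):
Powers of d = -A^2 - A^-2: d^2 = A^4 + 2 + A^-4.
  A^3 * (d) = -A^5 - A
  A^1 * (3) = 3*A
  A^-1 * (3*d) = -3*A - 3*A^-3
  A^-3 * (d^2) = A + 2*A^-3 + A^-7
Summing the groups: <K> = -A^5 - A^-3 + A^-7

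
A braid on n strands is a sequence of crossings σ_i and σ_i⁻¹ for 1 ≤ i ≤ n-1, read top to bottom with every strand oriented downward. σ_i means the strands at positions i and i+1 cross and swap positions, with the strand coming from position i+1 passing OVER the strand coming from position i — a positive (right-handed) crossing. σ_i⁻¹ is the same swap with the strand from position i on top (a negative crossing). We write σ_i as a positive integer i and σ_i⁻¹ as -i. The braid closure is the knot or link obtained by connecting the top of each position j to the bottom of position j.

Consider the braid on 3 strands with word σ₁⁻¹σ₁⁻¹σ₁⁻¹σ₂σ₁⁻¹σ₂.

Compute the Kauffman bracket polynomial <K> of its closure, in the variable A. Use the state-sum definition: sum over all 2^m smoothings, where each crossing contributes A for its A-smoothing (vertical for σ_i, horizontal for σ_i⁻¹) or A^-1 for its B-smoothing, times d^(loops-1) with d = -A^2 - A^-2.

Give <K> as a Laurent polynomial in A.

A^14 - 2*A^10 + 2*A^6 - 2*A^2 + 2*A^-2 - A^-6 + A^-10

Derivation:
Braid: s1^-1 s1^-1 s1^-1 s2 s1^-1 s2 on 3 strands, 6 crossings.
Writhe w = (#positive) - (#negative) = 2 - 4 = -2.
Enumerate smoothing states for the bracket polynomial. There are 2^6 = 64 states.
Each crossing splits two ways (0=vertical, 1=horizontal). The state's weight is A^(#A-smoothings - #B-smoothings) * d^(loops - 1).
Tabulate the states by total A-exponent and number of loops L (A-exp: L × count):
  A^6: L=5 ×1
  A^4: L=4 ×6
  A^2: L=3 ×15
  A^0: L=2 ×19, L=4 ×1
  A^-2: L=1 ×11, L=3 ×4
  A^-4: L=2 ×6
  A^-6: L=3 ×1
Each group contributes A^e * Σ count * d^(L-1):
Powers of d = -A^2 - A^-2: d^2 = A^4 + 2 + A^-4; d^3 = -A^6 - 3*A^2 - 3*A^-2 - A^-6; d^4 = A^8 + 4*A^4 + 6 + 4*A^-4 + A^-8.
  A^6 * (d^4) = A^14 + 4*A^10 + 6*A^6 + 4*A^2 + A^-2
  A^4 * (6*d^3) = -6*A^10 - 18*A^6 - 18*A^2 - 6*A^-2
  A^2 * (15*d^2) = 15*A^6 + 30*A^2 + 15*A^-2
  A^0 * (19*d + d^3) = -A^6 - 22*A^2 - 22*A^-2 - A^-6
  A^-2 * (11 + 4*d^2) = 4*A^2 + 19*A^-2 + 4*A^-6
  A^-4 * (6*d) = -6*A^-2 - 6*A^-6
  A^-6 * (d^2) = A^-2 + 2*A^-6 + A^-10
Summing the groups: <K> = A^14 - 2*A^10 + 2*A^6 - 2*A^2 + 2*A^-2 - A^-6 + A^-10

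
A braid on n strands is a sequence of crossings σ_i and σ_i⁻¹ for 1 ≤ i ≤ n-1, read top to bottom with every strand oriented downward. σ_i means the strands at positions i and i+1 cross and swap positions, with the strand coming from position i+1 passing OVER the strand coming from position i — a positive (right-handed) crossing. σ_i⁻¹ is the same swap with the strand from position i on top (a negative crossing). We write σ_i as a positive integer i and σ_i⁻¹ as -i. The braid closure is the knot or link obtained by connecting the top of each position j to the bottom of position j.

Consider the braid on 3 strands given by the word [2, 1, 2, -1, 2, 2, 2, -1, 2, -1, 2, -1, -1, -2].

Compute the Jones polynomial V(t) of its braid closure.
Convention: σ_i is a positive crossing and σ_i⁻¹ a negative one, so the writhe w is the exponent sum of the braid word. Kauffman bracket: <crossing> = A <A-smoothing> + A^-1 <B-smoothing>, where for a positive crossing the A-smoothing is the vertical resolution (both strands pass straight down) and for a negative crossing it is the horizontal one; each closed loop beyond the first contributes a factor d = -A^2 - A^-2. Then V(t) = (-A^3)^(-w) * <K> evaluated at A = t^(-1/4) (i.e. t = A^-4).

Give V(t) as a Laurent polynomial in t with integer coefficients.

The presented braid s2 s1 s2 s1^-1 s2 s2 s2 s1^-1 s2 s1^-1 s2 s1^-1 s1^-1 s2^-1 on 3 strands reduces by inverse Markov moves (closure unchanged at each step):
  Deconjugate: the word is γ·β·γ⁻¹ with γ = s2 (prefix) and γ⁻¹ = s2^-1 (suffix); strip both.
  Deconjugate: the word is γ·β·γ⁻¹ with γ = s1 (prefix) and γ⁻¹ = s1^-1 (suffix); strip both.
Reduced to β = s2 s1^-1 s2 s2 s2 s1^-1 s2 s1^-1 s2 s1^-1 on 3 strands, 10 crossings.
Compute on β:
Braid: s2 s1^-1 s2 s2 s2 s1^-1 s2 s1^-1 s2 s1^-1 on 3 strands, 10 crossings.
Writhe w = (#positive) - (#negative) = 6 - 4 = 2.
State-sum expansion of <K>. There are 2^10 = 1024 states.
Smooth each crossing (0=||, 1=⌣⌢); contribution A^(Σ sign_k(1-2s_k)) * d^(L-1).
Tabulate the states by total A-exponent and number of loops L (A-exp: L × count):
  A^10: L=5 ×1
  A^8: L=4 ×10
  A^6: L=3 ×42, L=5 ×3
  A^4: L=2 ×90, L=4 ×29, L=6 ×1
  A^2: L=1 ×87, L=3 ×110, L=5 ×13
  A^0: L=2 ×179, L=4 ×71, L=6 ×2
  A^-2: L=3 ×187, L=5 ×23
  A^-4: L=4 ×117, L=6 ×3
  A^-6: L=5 ×45
  A^-8: L=6 ×10
  A^-10: L=7 ×1
Each group contributes A^e * Σ count * d^(L-1):
Powers of d = -A^2 - A^-2: d^2 = A^4 + 2 + A^-4; d^3 = -A^6 - 3*A^2 - 3*A^-2 - A^-6; d^4 = A^8 + 4*A^4 + 6 + 4*A^-4 + A^-8; d^5 = -A^10 - 5*A^6 - 10*A^2 - 10*A^-2 - 5*A^-6 - A^-10; d^6 = A^12 + 6*A^8 + 15*A^4 + 20 + 15*A^-4 + 6*A^-8 + A^-12.
  A^10 * (d^4) = A^18 + 4*A^14 + 6*A^10 + 4*A^6 + A^2
  A^8 * (10*d^3) = -10*A^14 - 30*A^10 - 30*A^6 - 10*A^2
  A^6 * (42*d^2 + 3*d^4) = 3*A^14 + 54*A^10 + 102*A^6 + 54*A^2 + 3*A^-2
  A^4 * (90*d + 29*d^3 + d^5) = -A^14 - 34*A^10 - 187*A^6 - 187*A^2 - 34*A^-2 - A^-6
  A^2 * (87 + 110*d^2 + 13*d^4) = 13*A^10 + 162*A^6 + 385*A^2 + 162*A^-2 + 13*A^-6
  A^0 * (179*d + 71*d^3 + 2*d^5) = -2*A^10 - 81*A^6 - 412*A^2 - 412*A^-2 - 81*A^-6 - 2*A^-10
  A^-2 * (187*d^2 + 23*d^4) = 23*A^6 + 279*A^2 + 512*A^-2 + 279*A^-6 + 23*A^-10
  A^-4 * (117*d^3 + 3*d^5) = -3*A^6 - 132*A^2 - 381*A^-2 - 381*A^-6 - 132*A^-10 - 3*A^-14
  A^-6 * (45*d^4) = 45*A^2 + 180*A^-2 + 270*A^-6 + 180*A^-10 + 45*A^-14
  A^-8 * (10*d^5) = -10*A^2 - 50*A^-2 - 100*A^-6 - 100*A^-10 - 50*A^-14 - 10*A^-18
  A^-10 * (d^6) = A^2 + 6*A^-2 + 15*A^-6 + 20*A^-10 + 15*A^-14 + 6*A^-18 + A^-22
Summing the groups: <K> = A^18 - 4*A^14 + 7*A^10 - 10*A^6 + 14*A^2 - 14*A^-2 + 14*A^-6 - 11*A^-10 + 7*A^-14 - 4*A^-18 + A^-22
Normalise by the writhe: (-A^3)^(-w) = (-A^3)^(-2) = A^-6, so f(A) = A^-6 * <K> = A^12 - 4*A^8 + 7*A^4 - 10 + 14*A^-4 - 14*A^-8 + 14*A^-12 - 11*A^-16 + 7*A^-20 - 4*A^-24 + A^-28.
Substitute A = t^(-1/4), i.e. A^e → t^(-e/4): V(t) = t^7 - 4*t^6 + 7*t^5 - 11*t^4 + 14*t^3 - 14*t^2 + 14*t - 10 + 7*t^-1 - 4*t^-2 + t^-3

Answer: t^7 - 4*t^6 + 7*t^5 - 11*t^4 + 14*t^3 - 14*t^2 + 14*t - 10 + 7*t^-1 - 4*t^-2 + t^-3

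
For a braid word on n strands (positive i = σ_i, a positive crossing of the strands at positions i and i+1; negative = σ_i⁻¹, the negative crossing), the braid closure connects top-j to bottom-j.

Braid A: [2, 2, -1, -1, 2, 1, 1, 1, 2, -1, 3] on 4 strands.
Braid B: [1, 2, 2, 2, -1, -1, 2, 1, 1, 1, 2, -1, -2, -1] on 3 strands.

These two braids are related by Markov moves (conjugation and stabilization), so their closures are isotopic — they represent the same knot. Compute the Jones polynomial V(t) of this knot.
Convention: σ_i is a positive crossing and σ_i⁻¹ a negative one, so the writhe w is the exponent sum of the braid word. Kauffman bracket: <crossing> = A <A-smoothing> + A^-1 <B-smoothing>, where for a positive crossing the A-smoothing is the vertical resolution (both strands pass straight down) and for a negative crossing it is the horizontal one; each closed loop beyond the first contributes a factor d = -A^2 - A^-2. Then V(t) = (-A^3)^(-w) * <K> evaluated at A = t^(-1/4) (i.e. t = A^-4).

-t^8 + 2*t^7 - 4*t^6 + 5*t^5 - 5*t^4 + 6*t^3 - 4*t^2 + 3*t - 1

Derivation:
Markov-equivalent braids have isotopic closures, hence identical knot invariants. Strip the Markov moves from each word to reach a common short braid β, then compute V(t) once on β.
Braid A: s2 s2 s1^-1 s1^-1 s2 s1 s1 s1 s2 s1^-1 s3 on 4 strands reduces by inverse Markov moves (closure unchanged at each step):
  Destabilize: the word has the form β·s3 where s3 occurs only as the final letter (β ∈ B_3); drop it and the last strand → 3 strands.
Reduced to β = s2 s2 s1^-1 s1^-1 s2 s1 s1 s1 s2 s1^-1 on 3 strands, 10 crossings.
Braid B: s1 s2 s2 s2 s1^-1 s1^-1 s2 s1 s1 s1 s2 s1^-1 s2^-1 s1^-1 on 3 strands reduces by inverse Markov moves (closure unchanged at each step):
  Deconjugate: the word is γ·β·γ⁻¹ with γ = s1 s2 (prefix) and γ⁻¹ = s2^-1 s1^-1 (suffix); strip both.
Reduced to β = s2 s2 s1^-1 s1^-1 s2 s1 s1 s1 s2 s1^-1 on 3 strands, 10 crossings.
Both give the same β = s2 s2 s1^-1 s1^-1 s2 s1 s1 s1 s2 s1^-1 on 3 strands, so one state sum suffices:
Braid: s2 s2 s1^-1 s1^-1 s2 s1 s1 s1 s2 s1^-1 on 3 strands, 10 crossings.
Writhe w = (#positive) - (#negative) = 7 - 3 = 4.
Computing the Kauffman bracket via state sum. There are 2^10 = 1024 states.
Smooth each crossing (0=||, 1=⌣⌢); contribution A^(Σ sign_k(1-2s_k)) * d^(L-1).
Tabulate the states by total A-exponent and number of loops L (A-exp: L × count):
  A^10: L=4 ×1
  A^8: L=3 ×7, L=5 ×3
  A^6: L=2 ×19, L=4 ×23, L=6 ×3
  A^4: L=1 ×20, L=3 ×75, L=5 ×24, L=7 ×1
  A^2: L=2 ×114, L=4 ×86, L=6 ×10
  A^0: L=1 ×51, L=3 ×155, L=5 ×45, L=7 ×1
  A^-2: L=2 ×102, L=4 ×98, L=6 ×10
  A^-4: L=3 ×89, L=5 ×30, L=7 ×1
  A^-6: L=4 ×41, L=6 ×4
  A^-8: L=5 ×10
  A^-10: L=6 ×1
Each group contributes A^e * Σ count * d^(L-1):
Powers of d = -A^2 - A^-2: d^2 = A^4 + 2 + A^-4; d^3 = -A^6 - 3*A^2 - 3*A^-2 - A^-6; d^4 = A^8 + 4*A^4 + 6 + 4*A^-4 + A^-8; d^5 = -A^10 - 5*A^6 - 10*A^2 - 10*A^-2 - 5*A^-6 - A^-10; d^6 = A^12 + 6*A^8 + 15*A^4 + 20 + 15*A^-4 + 6*A^-8 + A^-12.
  A^10 * (d^3) = -A^16 - 3*A^12 - 3*A^8 - A^4
  A^8 * (7*d^2 + 3*d^4) = 3*A^16 + 19*A^12 + 32*A^8 + 19*A^4 + 3
  A^6 * (19*d + 23*d^3 + 3*d^5) = -3*A^16 - 38*A^12 - 118*A^8 - 118*A^4 - 38 - 3*A^-4
  A^4 * (20 + 75*d^2 + 24*d^4 + d^6) = A^16 + 30*A^12 + 186*A^8 + 334*A^4 + 186 + 30*A^-4 + A^-8
  A^2 * (114*d + 86*d^3 + 10*d^5) = -10*A^12 - 136*A^8 - 472*A^4 - 472 - 136*A^-4 - 10*A^-8
  A^0 * (51 + 155*d^2 + 45*d^4 + d^6) = A^12 + 51*A^8 + 350*A^4 + 651 + 350*A^-4 + 51*A^-8 + A^-12
  A^-2 * (102*d + 98*d^3 + 10*d^5) = -10*A^8 - 148*A^4 - 496 - 496*A^-4 - 148*A^-8 - 10*A^-12
  A^-4 * (89*d^2 + 30*d^4 + d^6) = A^8 + 36*A^4 + 224 + 378*A^-4 + 224*A^-8 + 36*A^-12 + A^-16
  A^-6 * (41*d^3 + 4*d^5) = -4*A^4 - 61 - 163*A^-4 - 163*A^-8 - 61*A^-12 - 4*A^-16
  A^-8 * (10*d^4) = 10 + 40*A^-4 + 60*A^-8 + 40*A^-12 + 10*A^-16
  A^-10 * (d^5) = -1 - 5*A^-4 - 10*A^-8 - 10*A^-12 - 5*A^-16 - A^-20
Summing the groups: <K> = -A^12 + 3*A^8 - 4*A^4 + 6 - 5*A^-4 + 5*A^-8 - 4*A^-12 + 2*A^-16 - A^-20
Normalise by the writhe: (-A^3)^(-w) = (-A^3)^(-4) = A^-12, so f(A) = A^-12 * <K> = -1 + 3*A^-4 - 4*A^-8 + 6*A^-12 - 5*A^-16 + 5*A^-20 - 4*A^-24 + 2*A^-28 - A^-32.
Substitute A = t^(-1/4), i.e. A^e → t^(-e/4): V(t) = -t^8 + 2*t^7 - 4*t^6 + 5*t^5 - 5*t^4 + 6*t^3 - 4*t^2 + 3*t - 1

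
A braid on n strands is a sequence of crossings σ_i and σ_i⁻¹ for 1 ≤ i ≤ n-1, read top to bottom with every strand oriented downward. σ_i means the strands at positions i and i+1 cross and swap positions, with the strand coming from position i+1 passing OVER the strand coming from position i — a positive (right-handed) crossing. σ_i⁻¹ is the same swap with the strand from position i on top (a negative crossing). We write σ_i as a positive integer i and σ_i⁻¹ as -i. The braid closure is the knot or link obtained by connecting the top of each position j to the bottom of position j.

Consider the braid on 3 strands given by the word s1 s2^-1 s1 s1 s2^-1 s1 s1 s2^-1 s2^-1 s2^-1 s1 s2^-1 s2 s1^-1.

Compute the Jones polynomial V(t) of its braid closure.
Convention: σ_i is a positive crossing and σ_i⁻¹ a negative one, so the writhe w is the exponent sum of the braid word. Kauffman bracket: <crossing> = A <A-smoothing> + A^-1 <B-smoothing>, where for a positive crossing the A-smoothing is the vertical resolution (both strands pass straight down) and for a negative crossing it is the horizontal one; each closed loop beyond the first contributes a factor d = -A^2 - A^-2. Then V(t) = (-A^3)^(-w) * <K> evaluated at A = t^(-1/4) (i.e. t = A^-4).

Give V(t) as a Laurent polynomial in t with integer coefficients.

-t^5 + 3*t^4 - 6*t^3 + 9*t^2 - 11*t + 13 - 11*t^-1 + 9*t^-2 - 6*t^-3 + 3*t^-4 - t^-5

Derivation:
The presented braid s1 s2^-1 s1 s1 s2^-1 s1 s1 s2^-1 s2^-1 s2^-1 s1 s2^-1 s2 s1^-1 on 3 strands reduces by inverse Markov moves (closure unchanged at each step):
  Deconjugate: the word is γ·β·γ⁻¹ with γ = s1 s2^-1 (prefix) and γ⁻¹ = s2 s1^-1 (suffix); strip both.
Reduced to β = s1 s1 s2^-1 s1 s1 s2^-1 s2^-1 s2^-1 s1 s2^-1 on 3 strands, 10 crossings.
Compute on β:
Braid: s1 s1 s2^-1 s1 s1 s2^-1 s2^-1 s2^-1 s1 s2^-1 on 3 strands, 10 crossings.
Writhe w = (#positive) - (#negative) = 5 - 5 = 0.
Computing the Kauffman bracket via state sum. There are 2^10 = 1024 states.
Each crossing splits two ways (0=vertical, 1=horizontal). The state's weight is A^(#A-smoothings - #B-smoothings) * d^(loops - 1).
Tabulate the states by total A-exponent and number of loops L (A-exp: L × count):
  A^10: L=6 ×1
  A^8: L=5 ×10
  A^6: L=4 ×43, L=6 ×2
  A^4: L=3 ×98, L=5 ×22
  A^2: L=2 ×121, L=4 ×83, L=6 ×6
  A^0: L=1 ×73, L=3 ×140, L=5 ×38, L=7 ×1
  A^-2: L=2 ×121, L=4 ×79, L=6 ×10
  A^-4: L=3 ×95, L=5 ×24, L=7 ×1
  A^-6: L=4 ×42, L=6 ×3
  A^-8: L=5 ×10
  A^-10: L=6 ×1
Each group contributes A^e * Σ count * d^(L-1):
Powers of d = -A^2 - A^-2: d^2 = A^4 + 2 + A^-4; d^3 = -A^6 - 3*A^2 - 3*A^-2 - A^-6; d^4 = A^8 + 4*A^4 + 6 + 4*A^-4 + A^-8; d^5 = -A^10 - 5*A^6 - 10*A^2 - 10*A^-2 - 5*A^-6 - A^-10; d^6 = A^12 + 6*A^8 + 15*A^4 + 20 + 15*A^-4 + 6*A^-8 + A^-12.
  A^10 * (d^5) = -A^20 - 5*A^16 - 10*A^12 - 10*A^8 - 5*A^4 - 1
  A^8 * (10*d^4) = 10*A^16 + 40*A^12 + 60*A^8 + 40*A^4 + 10
  A^6 * (43*d^3 + 2*d^5) = -2*A^16 - 53*A^12 - 149*A^8 - 149*A^4 - 53 - 2*A^-4
  A^4 * (98*d^2 + 22*d^4) = 22*A^12 + 186*A^8 + 328*A^4 + 186 + 22*A^-4
  A^2 * (121*d + 83*d^3 + 6*d^5) = -6*A^12 - 113*A^8 - 430*A^4 - 430 - 113*A^-4 - 6*A^-8
  A^0 * (73 + 140*d^2 + 38*d^4 + d^6) = A^12 + 44*A^8 + 307*A^4 + 601 + 307*A^-4 + 44*A^-8 + A^-12
  A^-2 * (121*d + 79*d^3 + 10*d^5) = -10*A^8 - 129*A^4 - 458 - 458*A^-4 - 129*A^-8 - 10*A^-12
  A^-4 * (95*d^2 + 24*d^4 + d^6) = A^8 + 30*A^4 + 206 + 354*A^-4 + 206*A^-8 + 30*A^-12 + A^-16
  A^-6 * (42*d^3 + 3*d^5) = -3*A^4 - 57 - 156*A^-4 - 156*A^-8 - 57*A^-12 - 3*A^-16
  A^-8 * (10*d^4) = 10 + 40*A^-4 + 60*A^-8 + 40*A^-12 + 10*A^-16
  A^-10 * (d^5) = -1 - 5*A^-4 - 10*A^-8 - 10*A^-12 - 5*A^-16 - A^-20
Summing the groups: <K> = -A^20 + 3*A^16 - 6*A^12 + 9*A^8 - 11*A^4 + 13 - 11*A^-4 + 9*A^-8 - 6*A^-12 + 3*A^-16 - A^-20
Normalise by the writhe: (-A^3)^(-w) = (-A^3)^(0) = 1, so f(A) = 1 * <K> = -A^20 + 3*A^16 - 6*A^12 + 9*A^8 - 11*A^4 + 13 - 11*A^-4 + 9*A^-8 - 6*A^-12 + 3*A^-16 - A^-20.
Substitute A = t^(-1/4), i.e. A^e → t^(-e/4): V(t) = -t^5 + 3*t^4 - 6*t^3 + 9*t^2 - 11*t + 13 - 11*t^-1 + 9*t^-2 - 6*t^-3 + 3*t^-4 - t^-5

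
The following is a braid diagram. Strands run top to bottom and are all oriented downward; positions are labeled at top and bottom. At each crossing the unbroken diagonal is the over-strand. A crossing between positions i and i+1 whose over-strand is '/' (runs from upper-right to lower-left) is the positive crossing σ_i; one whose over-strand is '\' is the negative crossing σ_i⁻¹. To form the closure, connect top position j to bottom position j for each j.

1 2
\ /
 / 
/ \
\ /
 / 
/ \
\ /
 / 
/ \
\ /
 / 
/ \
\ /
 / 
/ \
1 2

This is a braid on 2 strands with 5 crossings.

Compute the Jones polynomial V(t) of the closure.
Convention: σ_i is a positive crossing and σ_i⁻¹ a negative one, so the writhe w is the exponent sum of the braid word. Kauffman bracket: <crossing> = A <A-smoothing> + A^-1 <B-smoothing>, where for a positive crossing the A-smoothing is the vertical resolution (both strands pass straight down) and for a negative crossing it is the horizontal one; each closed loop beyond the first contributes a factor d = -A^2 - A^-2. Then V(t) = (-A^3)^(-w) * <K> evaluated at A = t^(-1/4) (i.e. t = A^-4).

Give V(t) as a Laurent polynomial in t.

-t^7 + t^6 - t^5 + t^4 + t^2

Derivation:
Reading the diagram top to bottom ('/'-over between positions i,i+1 = s_i, '\'-over = s_i^-1): braid word = s1 s1 s1 s1 s1.
Braid: s1 s1 s1 s1 s1 on 2 strands, 5 crossings.
Writhe w = (#positive) - (#negative) = 5 - 0 = 5.
State-sum expansion of <K>. There are 2^5 = 32 states.
For each crossing: s=0 is the vertical smoothing, s=1 horizontal. Crossing k contributes A^(sign_k * (1 - 2*s_k)); loop factor d = -A^2 - A^-2.
  state 00000: A-exp=+5, loops=2, term = A^5 * d^1
  state 00001: A-exp=+3, loops=1, term = A^3 * d^0
  state 00010: A-exp=+3, loops=1, term = A^3 * d^0
  state 00011: A-exp=+1, loops=2, term = A^1 * d^1
  state 00100: A-exp=+3, loops=1, term = A^3 * d^0
  state 00101: A-exp=+1, loops=2, term = A^1 * d^1
  state 00110: A-exp=+1, loops=2, term = A^1 * d^1
  state 00111: A-exp=-1, loops=3, term = A^-1 * d^2
  state 01000: A-exp=+3, loops=1, term = A^3 * d^0
  state 01001: A-exp=+1, loops=2, term = A^1 * d^1
  state 01010: A-exp=+1, loops=2, term = A^1 * d^1
  state 01011: A-exp=-1, loops=3, term = A^-1 * d^2
  state 01100: A-exp=+1, loops=2, term = A^1 * d^1
  state 01101: A-exp=-1, loops=3, term = A^-1 * d^2
  state 01110: A-exp=-1, loops=3, term = A^-1 * d^2
  state 01111: A-exp=-3, loops=4, term = A^-3 * d^3
  state 10000: A-exp=+3, loops=1, term = A^3 * d^0
  state 10001: A-exp=+1, loops=2, term = A^1 * d^1
  state 10010: A-exp=+1, loops=2, term = A^1 * d^1
  state 10011: A-exp=-1, loops=3, term = A^-1 * d^2
  state 10100: A-exp=+1, loops=2, term = A^1 * d^1
  state 10101: A-exp=-1, loops=3, term = A^-1 * d^2
  state 10110: A-exp=-1, loops=3, term = A^-1 * d^2
  state 10111: A-exp=-3, loops=4, term = A^-3 * d^3
  state 11000: A-exp=+1, loops=2, term = A^1 * d^1
  state 11001: A-exp=-1, loops=3, term = A^-1 * d^2
  state 11010: A-exp=-1, loops=3, term = A^-1 * d^2
  state 11011: A-exp=-3, loops=4, term = A^-3 * d^3
  state 11100: A-exp=-1, loops=3, term = A^-1 * d^2
  state 11101: A-exp=-3, loops=4, term = A^-3 * d^3
  state 11110: A-exp=-3, loops=4, term = A^-3 * d^3
  state 11111: A-exp=-5, loops=5, term = A^-5 * d^4
Collect the terms by A-exponent (count of states per loop number):
Powers of d = -A^2 - A^-2: d^2 = A^4 + 2 + A^-4; d^3 = -A^6 - 3*A^2 - 3*A^-2 - A^-6; d^4 = A^8 + 4*A^4 + 6 + 4*A^-4 + A^-8.
  A^5 * (d) = -A^7 - A^3
  A^3 * (5) = 5*A^3
  A^1 * (10*d) = -10*A^3 - 10*A^-1
  A^-1 * (10*d^2) = 10*A^3 + 20*A^-1 + 10*A^-5
  A^-3 * (5*d^3) = -5*A^3 - 15*A^-1 - 15*A^-5 - 5*A^-9
  A^-5 * (d^4) = A^3 + 4*A^-1 + 6*A^-5 + 4*A^-9 + A^-13
Summing the groups: <K> = -A^7 - A^-1 + A^-5 - A^-9 + A^-13
Normalise by the writhe: (-A^3)^(-w) = (-A^3)^(-5) = -A^-15, so f(A) = -A^-15 * <K> = A^-8 + A^-16 - A^-20 + A^-24 - A^-28.
Substitute A = t^(-1/4), i.e. A^e → t^(-e/4): V(t) = -t^7 + t^6 - t^5 + t^4 + t^2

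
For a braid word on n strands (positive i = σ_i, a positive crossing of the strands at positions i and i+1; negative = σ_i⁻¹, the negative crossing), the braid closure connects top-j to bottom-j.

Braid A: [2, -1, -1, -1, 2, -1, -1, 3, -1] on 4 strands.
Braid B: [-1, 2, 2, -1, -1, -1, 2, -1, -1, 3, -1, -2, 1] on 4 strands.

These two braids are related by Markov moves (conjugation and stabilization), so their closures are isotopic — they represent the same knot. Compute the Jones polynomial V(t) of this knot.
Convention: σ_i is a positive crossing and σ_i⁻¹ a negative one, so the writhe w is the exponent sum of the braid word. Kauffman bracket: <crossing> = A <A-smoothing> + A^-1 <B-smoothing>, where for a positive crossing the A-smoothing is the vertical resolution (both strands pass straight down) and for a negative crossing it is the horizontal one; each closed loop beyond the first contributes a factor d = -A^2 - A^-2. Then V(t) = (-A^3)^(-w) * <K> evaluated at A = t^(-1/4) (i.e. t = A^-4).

1 - t^-1 + 3*t^-2 - 3*t^-3 + 3*t^-4 - 4*t^-5 + 3*t^-6 - 2*t^-7 + t^-8

Derivation:
Markov-equivalent braids have isotopic closures, hence identical knot invariants. Strip the Markov moves from each word to reach a common short braid β, then compute V(t) once on β.
Braid A: s2 s1^-1 s1^-1 s1^-1 s2 s1^-1 s1^-1 s3 s1^-1 on 4 strands has no conjugating prefix/suffix or stabilization to strip; take β = s2 s1^-1 s1^-1 s1^-1 s2 s1^-1 s1^-1 s3 s1^-1.
Braid B: s1^-1 s2 s2 s1^-1 s1^-1 s1^-1 s2 s1^-1 s1^-1 s3 s1^-1 s2^-1 s1 on 4 strands reduces by inverse Markov moves (closure unchanged at each step):
  Deconjugate: the word is γ·β·γ⁻¹ with γ = s1^-1 (prefix) and γ⁻¹ = s1 (suffix); strip both.
  Deconjugate: the word is γ·β·γ⁻¹ with γ = s2 (prefix) and γ⁻¹ = s2^-1 (suffix); strip both.
Reduced to β = s2 s1^-1 s1^-1 s1^-1 s2 s1^-1 s1^-1 s3 s1^-1 on 4 strands, 9 crossings.
Both give the same β = s2 s1^-1 s1^-1 s1^-1 s2 s1^-1 s1^-1 s3 s1^-1 on 4 strands, so one state sum suffices:
Braid: s2 s1^-1 s1^-1 s1^-1 s2 s1^-1 s1^-1 s3 s1^-1 on 4 strands, 9 crossings.
Writhe w = (#positive) - (#negative) = 3 - 6 = -3.
Enumerate smoothing states for the bracket polynomial. There are 2^9 = 512 states.
Each crossing splits two ways (0=vertical, 1=horizontal). The state's weight is A^(#A-smoothings - #B-smoothings) * d^(loops - 1).
Tabulate the states by total A-exponent and number of loops L (A-exp: L × count):
  A^9: L=8 ×1
  A^7: L=7 ×9
  A^5: L=6 ×36
  A^3: L=5 ×84
  A^1: L=4 ×126
  A^-1: L=3 ×124, L=5 ×2
  A^-3: L=2 ×75, L=4 ×9
  A^-5: L=1 ×21, L=3 ×15
  A^-7: L=2 ×8, L=4 ×1
  A^-9: L=3 ×1
Each group contributes A^e * Σ count * d^(L-1):
Powers of d = -A^2 - A^-2: d^2 = A^4 + 2 + A^-4; d^3 = -A^6 - 3*A^2 - 3*A^-2 - A^-6; d^4 = A^8 + 4*A^4 + 6 + 4*A^-4 + A^-8; d^5 = -A^10 - 5*A^6 - 10*A^2 - 10*A^-2 - 5*A^-6 - A^-10; d^6 = A^12 + 6*A^8 + 15*A^4 + 20 + 15*A^-4 + 6*A^-8 + A^-12; d^7 = -A^14 - 7*A^10 - 21*A^6 - 35*A^2 - 35*A^-2 - 21*A^-6 - 7*A^-10 - A^-14.
  A^9 * (d^7) = -A^23 - 7*A^19 - 21*A^15 - 35*A^11 - 35*A^7 - 21*A^3 - 7*A^-1 - A^-5
  A^7 * (9*d^6) = 9*A^19 + 54*A^15 + 135*A^11 + 180*A^7 + 135*A^3 + 54*A^-1 + 9*A^-5
  A^5 * (36*d^5) = -36*A^15 - 180*A^11 - 360*A^7 - 360*A^3 - 180*A^-1 - 36*A^-5
  A^3 * (84*d^4) = 84*A^11 + 336*A^7 + 504*A^3 + 336*A^-1 + 84*A^-5
  A^1 * (126*d^3) = -126*A^7 - 378*A^3 - 378*A^-1 - 126*A^-5
  A^-1 * (124*d^2 + 2*d^4) = 2*A^7 + 132*A^3 + 260*A^-1 + 132*A^-5 + 2*A^-9
  A^-3 * (75*d + 9*d^3) = -9*A^3 - 102*A^-1 - 102*A^-5 - 9*A^-9
  A^-5 * (21 + 15*d^2) = 15*A^-1 + 51*A^-5 + 15*A^-9
  A^-7 * (8*d + d^3) = -A^-1 - 11*A^-5 - 11*A^-9 - A^-13
  A^-9 * (d^2) = A^-5 + 2*A^-9 + A^-13
Summing the groups: <K> = -A^23 + 2*A^19 - 3*A^15 + 4*A^11 - 3*A^7 + 3*A^3 - 3*A^-1 + A^-5 - A^-9
Normalise by the writhe: (-A^3)^(-w) = (-A^3)^(3) = -A^9, so f(A) = -A^9 * <K> = A^32 - 2*A^28 + 3*A^24 - 4*A^20 + 3*A^16 - 3*A^12 + 3*A^8 - A^4 + 1.
Substitute A = t^(-1/4), i.e. A^e → t^(-e/4): V(t) = 1 - t^-1 + 3*t^-2 - 3*t^-3 + 3*t^-4 - 4*t^-5 + 3*t^-6 - 2*t^-7 + t^-8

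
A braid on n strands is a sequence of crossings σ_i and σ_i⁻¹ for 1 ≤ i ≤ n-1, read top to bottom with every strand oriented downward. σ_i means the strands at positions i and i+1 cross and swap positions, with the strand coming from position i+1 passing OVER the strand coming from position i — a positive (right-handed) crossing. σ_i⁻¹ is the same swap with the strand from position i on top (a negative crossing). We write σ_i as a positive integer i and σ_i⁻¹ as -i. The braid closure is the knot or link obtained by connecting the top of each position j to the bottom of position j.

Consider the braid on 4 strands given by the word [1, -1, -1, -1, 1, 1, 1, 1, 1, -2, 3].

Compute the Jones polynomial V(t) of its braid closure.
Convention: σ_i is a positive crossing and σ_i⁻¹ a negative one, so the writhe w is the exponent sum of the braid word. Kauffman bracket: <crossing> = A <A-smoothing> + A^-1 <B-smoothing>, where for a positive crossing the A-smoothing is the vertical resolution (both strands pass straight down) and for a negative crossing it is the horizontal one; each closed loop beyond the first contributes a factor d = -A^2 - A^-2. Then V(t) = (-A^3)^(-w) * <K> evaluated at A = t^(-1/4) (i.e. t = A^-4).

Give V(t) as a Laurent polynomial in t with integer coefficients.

The presented braid s1 s1^-1 s1^-1 s1^-1 s1 s1 s1 s1 s1 s2^-1 s3 on 4 strands reduces by inverse Markov moves (closure unchanged at each step):
  Destabilize: the word has the form β·s3 where s3 occurs only as the final letter (β ∈ B_3); drop it and the last strand → 3 strands.
  Destabilize: the word has the form β·s2^-1 where s2^-1 occurs only as the final letter (β ∈ B_2); drop it and the last strand → 2 strands.
Reduced to β = s1 s1^-1 s1^-1 s1^-1 s1 s1 s1 s1 s1 on 2 strands, 9 crossings.
Compute on β:
First cancel adjacent σ_i σ_i⁻¹ pairs (Reidemeister II — same braid, same closure): s1 s1^-1 s1^-1 s1^-1 s1 s1 s1 s1 s1 → s1 s1 s1.
Braid: s1 s1 s1 on 2 strands, 3 crossings.
Writhe w = (#positive) - (#negative) = 3 - 0 = 3.
Enumerate smoothing states for the bracket polynomial. There are 2^3 = 8 states.
Each crossing splits two ways (0=vertical, 1=horizontal). The state's weight is A^(#A-smoothings - #B-smoothings) * d^(loops - 1).
  state 000: A-exp=+3, loops=2, term = A^3 * d^1
  state 001: A-exp=+1, loops=1, term = A^1 * d^0
  state 010: A-exp=+1, loops=1, term = A^1 * d^0
  state 011: A-exp=-1, loops=2, term = A^-1 * d^1
  state 100: A-exp=+1, loops=1, term = A^1 * d^0
  state 101: A-exp=-1, loops=2, term = A^-1 * d^1
  state 110: A-exp=-1, loops=2, term = A^-1 * d^1
  state 111: A-exp=-3, loops=3, term = A^-3 * d^2
Collect the terms by A-exponent (count of states per loop number):
Powers of d = -A^2 - A^-2: d^2 = A^4 + 2 + A^-4.
  A^3 * (d) = -A^5 - A
  A^1 * (3) = 3*A
  A^-1 * (3*d) = -3*A - 3*A^-3
  A^-3 * (d^2) = A + 2*A^-3 + A^-7
Summing the groups: <K> = -A^5 - A^-3 + A^-7
Normalise by the writhe: (-A^3)^(-w) = (-A^3)^(-3) = -A^-9, so f(A) = -A^-9 * <K> = A^-4 + A^-12 - A^-16.
Substitute A = t^(-1/4), i.e. A^e → t^(-e/4): V(t) = -t^4 + t^3 + t

Answer: -t^4 + t^3 + t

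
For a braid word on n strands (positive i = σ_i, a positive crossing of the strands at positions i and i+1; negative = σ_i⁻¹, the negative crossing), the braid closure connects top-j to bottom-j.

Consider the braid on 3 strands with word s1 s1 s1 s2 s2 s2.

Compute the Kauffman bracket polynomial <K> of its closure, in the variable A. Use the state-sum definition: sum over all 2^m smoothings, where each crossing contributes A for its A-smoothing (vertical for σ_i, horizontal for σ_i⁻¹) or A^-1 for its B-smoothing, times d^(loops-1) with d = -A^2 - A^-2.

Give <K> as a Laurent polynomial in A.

Braid: s1 s1 s1 s2 s2 s2 on 3 strands, 6 crossings.
Writhe w = (#positive) - (#negative) = 6 - 0 = 6.
Enumerate smoothing states for the bracket polynomial. There are 2^6 = 64 states.
Each crossing splits two ways (0=vertical, 1=horizontal). The state's weight is A^(#A-smoothings - #B-smoothings) * d^(loops - 1).
Tabulate the states by total A-exponent and number of loops L (A-exp: L × count):
  A^6: L=3 ×1
  A^4: L=2 ×6
  A^2: L=1 ×9, L=3 ×6
  A^0: L=2 ×18, L=4 ×2
  A^-2: L=3 ×15
  A^-4: L=4 ×6
  A^-6: L=5 ×1
Each group contributes A^e * Σ count * d^(L-1):
Powers of d = -A^2 - A^-2: d^2 = A^4 + 2 + A^-4; d^3 = -A^6 - 3*A^2 - 3*A^-2 - A^-6; d^4 = A^8 + 4*A^4 + 6 + 4*A^-4 + A^-8.
  A^6 * (d^2) = A^10 + 2*A^6 + A^2
  A^4 * (6*d) = -6*A^6 - 6*A^2
  A^2 * (9 + 6*d^2) = 6*A^6 + 21*A^2 + 6*A^-2
  A^0 * (18*d + 2*d^3) = -2*A^6 - 24*A^2 - 24*A^-2 - 2*A^-6
  A^-2 * (15*d^2) = 15*A^2 + 30*A^-2 + 15*A^-6
  A^-4 * (6*d^3) = -6*A^2 - 18*A^-2 - 18*A^-6 - 6*A^-10
  A^-6 * (d^4) = A^2 + 4*A^-2 + 6*A^-6 + 4*A^-10 + A^-14
Summing the groups: <K> = A^10 + 2*A^2 - 2*A^-2 + A^-6 - 2*A^-10 + A^-14

Answer: A^10 + 2*A^2 - 2*A^-2 + A^-6 - 2*A^-10 + A^-14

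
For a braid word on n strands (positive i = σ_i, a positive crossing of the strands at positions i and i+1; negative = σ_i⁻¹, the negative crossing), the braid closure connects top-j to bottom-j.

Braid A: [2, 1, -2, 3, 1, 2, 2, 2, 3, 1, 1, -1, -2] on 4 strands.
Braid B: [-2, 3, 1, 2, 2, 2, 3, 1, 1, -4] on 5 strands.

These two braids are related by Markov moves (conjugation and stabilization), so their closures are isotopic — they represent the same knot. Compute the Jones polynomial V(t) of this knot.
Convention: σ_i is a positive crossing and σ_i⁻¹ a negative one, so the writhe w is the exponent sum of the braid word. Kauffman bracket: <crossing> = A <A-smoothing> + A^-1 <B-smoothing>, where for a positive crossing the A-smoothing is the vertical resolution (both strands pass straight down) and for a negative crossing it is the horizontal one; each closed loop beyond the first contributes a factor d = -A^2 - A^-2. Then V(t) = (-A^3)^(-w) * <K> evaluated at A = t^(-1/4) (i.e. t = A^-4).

Markov-equivalent braids have isotopic closures, hence identical knot invariants. Strip the Markov moves from each word to reach a common short braid β, then compute V(t) once on β.
Braid A: s2 s1 s2^-1 s3 s1 s2 s2 s2 s3 s1 s1 s1^-1 s2^-1 on 4 strands reduces by inverse Markov moves (closure unchanged at each step):
  Deconjugate: the word is γ·β·γ⁻¹ with γ = s2 s1 (prefix) and γ⁻¹ = s1^-1 s2^-1 (suffix); strip both.
Reduced to β = s2^-1 s3 s1 s2 s2 s2 s3 s1 s1 on 4 strands, 9 crossings.
Braid B: s2^-1 s3 s1 s2 s2 s2 s3 s1 s1 s4^-1 on 5 strands reduces by inverse Markov moves (closure unchanged at each step):
  Destabilize: the word has the form β·s4^-1 where s4^-1 occurs only as the final letter (β ∈ B_4); drop it and the last strand → 4 strands.
Reduced to β = s2^-1 s3 s1 s2 s2 s2 s3 s1 s1 on 4 strands, 9 crossings.
Both give the same β = s2^-1 s3 s1 s2 s2 s2 s3 s1 s1 on 4 strands, so one state sum suffices:
Braid: s2^-1 s3 s1 s2 s2 s2 s3 s1 s1 on 4 strands, 9 crossings.
Writhe w = (#positive) - (#negative) = 8 - 1 = 7.
Enumerate smoothing states for the bracket polynomial. There are 2^9 = 512 states.
Smooth each crossing (0=||, 1=⌣⌢); contribution A^(Σ sign_k(1-2s_k)) * d^(L-1).
Tabulate the states by total A-exponent and number of loops L (A-exp: L × count):
  A^9: L=3 ×1
  A^7: L=2 ×5, L=4 ×4
  A^5: L=1 ×6, L=3 ×27, L=5 ×3
  A^3: L=2 ×57, L=4 ×26, L=6 ×1
  A^1: L=1 ×39, L=3 ×77, L=5 ×10
  A^-1: L=2 ×81, L=4 ×44, L=6 ×1
  A^-3: L=3 ×73, L=5 ×11
  A^-5: L=4 ×35, L=6 ×1
  A^-7: L=5 ×9
  A^-9: L=6 ×1
Each group contributes A^e * Σ count * d^(L-1):
Powers of d = -A^2 - A^-2: d^2 = A^4 + 2 + A^-4; d^3 = -A^6 - 3*A^2 - 3*A^-2 - A^-6; d^4 = A^8 + 4*A^4 + 6 + 4*A^-4 + A^-8; d^5 = -A^10 - 5*A^6 - 10*A^2 - 10*A^-2 - 5*A^-6 - A^-10.
  A^9 * (d^2) = A^13 + 2*A^9 + A^5
  A^7 * (5*d + 4*d^3) = -4*A^13 - 17*A^9 - 17*A^5 - 4*A
  A^5 * (6 + 27*d^2 + 3*d^4) = 3*A^13 + 39*A^9 + 78*A^5 + 39*A + 3*A^-3
  A^3 * (57*d + 26*d^3 + d^5) = -A^13 - 31*A^9 - 145*A^5 - 145*A - 31*A^-3 - A^-7
  A^1 * (39 + 77*d^2 + 10*d^4) = 10*A^9 + 117*A^5 + 253*A + 117*A^-3 + 10*A^-7
  A^-1 * (81*d + 44*d^3 + d^5) = -A^9 - 49*A^5 - 223*A - 223*A^-3 - 49*A^-7 - A^-11
  A^-3 * (73*d^2 + 11*d^4) = 11*A^5 + 117*A + 212*A^-3 + 117*A^-7 + 11*A^-11
  A^-5 * (35*d^3 + d^5) = -A^5 - 40*A - 115*A^-3 - 115*A^-7 - 40*A^-11 - A^-15
  A^-7 * (9*d^4) = 9*A + 36*A^-3 + 54*A^-7 + 36*A^-11 + 9*A^-15
  A^-9 * (d^5) = -A - 5*A^-3 - 10*A^-7 - 10*A^-11 - 5*A^-15 - A^-19
Summing the groups: <K> = -A^13 + 2*A^9 - 5*A^5 + 5*A - 6*A^-3 + 6*A^-7 - 4*A^-11 + 3*A^-15 - A^-19
Normalise by the writhe: (-A^3)^(-w) = (-A^3)^(-7) = -A^-21, so f(A) = -A^-21 * <K> = A^-8 - 2*A^-12 + 5*A^-16 - 5*A^-20 + 6*A^-24 - 6*A^-28 + 4*A^-32 - 3*A^-36 + A^-40.
Substitute A = t^(-1/4), i.e. A^e → t^(-e/4): V(t) = t^10 - 3*t^9 + 4*t^8 - 6*t^7 + 6*t^6 - 5*t^5 + 5*t^4 - 2*t^3 + t^2

Answer: t^10 - 3*t^9 + 4*t^8 - 6*t^7 + 6*t^6 - 5*t^5 + 5*t^4 - 2*t^3 + t^2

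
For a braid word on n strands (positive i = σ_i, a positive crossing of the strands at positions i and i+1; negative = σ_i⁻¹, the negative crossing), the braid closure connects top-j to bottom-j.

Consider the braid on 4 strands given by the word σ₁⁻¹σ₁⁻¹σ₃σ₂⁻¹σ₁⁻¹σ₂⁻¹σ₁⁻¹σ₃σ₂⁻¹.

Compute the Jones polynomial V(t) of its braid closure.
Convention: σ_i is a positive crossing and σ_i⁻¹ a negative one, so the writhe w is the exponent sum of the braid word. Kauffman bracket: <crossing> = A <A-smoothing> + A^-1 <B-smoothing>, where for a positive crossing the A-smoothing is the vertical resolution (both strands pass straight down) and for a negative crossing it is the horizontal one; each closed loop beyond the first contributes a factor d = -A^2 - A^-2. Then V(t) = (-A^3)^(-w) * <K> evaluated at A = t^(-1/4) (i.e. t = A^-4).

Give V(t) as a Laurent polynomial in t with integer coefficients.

1 - t^-1 + 2*t^-2 - 2*t^-3 + 2*t^-4 - 2*t^-5 + 2*t^-6 - t^-7

Derivation:
Braid: s1^-1 s1^-1 s3 s2^-1 s1^-1 s2^-1 s1^-1 s3 s2^-1 on 4 strands, 9 crossings.
Writhe w = (#positive) - (#negative) = 2 - 7 = -5.
State-sum expansion of <K>. There are 2^9 = 512 states.
Each crossing splits two ways (0=vertical, 1=horizontal). The state's weight is A^(#A-smoothings - #B-smoothings) * d^(loops - 1).
Tabulate the states by total A-exponent and number of loops L (A-exp: L × count):
  A^9: L=3 ×1
  A^7: L=2 ×4, L=4 ×5
  A^5: L=1 ×4, L=3 ×26, L=5 ×6
  A^3: L=2 ×43, L=4 ×40, L=6 ×1
  A^1: L=1 ×23, L=3 ×92, L=5 ×11
  A^-1: L=2 ×91, L=4 ×34, L=6 ×1
  A^-3: L=1 ×32, L=3 ×48, L=5 ×4
  A^-5: L=2 ×28, L=4 ×8
  A^-7: L=3 ×9
  A^-9: L=4 ×1
Each group contributes A^e * Σ count * d^(L-1):
Powers of d = -A^2 - A^-2: d^2 = A^4 + 2 + A^-4; d^3 = -A^6 - 3*A^2 - 3*A^-2 - A^-6; d^4 = A^8 + 4*A^4 + 6 + 4*A^-4 + A^-8; d^5 = -A^10 - 5*A^6 - 10*A^2 - 10*A^-2 - 5*A^-6 - A^-10.
  A^9 * (d^2) = A^13 + 2*A^9 + A^5
  A^7 * (4*d + 5*d^3) = -5*A^13 - 19*A^9 - 19*A^5 - 5*A
  A^5 * (4 + 26*d^2 + 6*d^4) = 6*A^13 + 50*A^9 + 92*A^5 + 50*A + 6*A^-3
  A^3 * (43*d + 40*d^3 + d^5) = -A^13 - 45*A^9 - 173*A^5 - 173*A - 45*A^-3 - A^-7
  A^1 * (23 + 92*d^2 + 11*d^4) = 11*A^9 + 136*A^5 + 273*A + 136*A^-3 + 11*A^-7
  A^-1 * (91*d + 34*d^3 + d^5) = -A^9 - 39*A^5 - 203*A - 203*A^-3 - 39*A^-7 - A^-11
  A^-3 * (32 + 48*d^2 + 4*d^4) = 4*A^5 + 64*A + 152*A^-3 + 64*A^-7 + 4*A^-11
  A^-5 * (28*d + 8*d^3) = -8*A - 52*A^-3 - 52*A^-7 - 8*A^-11
  A^-7 * (9*d^2) = 9*A^-3 + 18*A^-7 + 9*A^-11
  A^-9 * (d^3) = -A^-3 - 3*A^-7 - 3*A^-11 - A^-15
Summing the groups: <K> = A^13 - 2*A^9 + 2*A^5 - 2*A + 2*A^-3 - 2*A^-7 + A^-11 - A^-15
Normalise by the writhe: (-A^3)^(-w) = (-A^3)^(5) = -A^15, so f(A) = -A^15 * <K> = -A^28 + 2*A^24 - 2*A^20 + 2*A^16 - 2*A^12 + 2*A^8 - A^4 + 1.
Substitute A = t^(-1/4), i.e. A^e → t^(-e/4): V(t) = 1 - t^-1 + 2*t^-2 - 2*t^-3 + 2*t^-4 - 2*t^-5 + 2*t^-6 - t^-7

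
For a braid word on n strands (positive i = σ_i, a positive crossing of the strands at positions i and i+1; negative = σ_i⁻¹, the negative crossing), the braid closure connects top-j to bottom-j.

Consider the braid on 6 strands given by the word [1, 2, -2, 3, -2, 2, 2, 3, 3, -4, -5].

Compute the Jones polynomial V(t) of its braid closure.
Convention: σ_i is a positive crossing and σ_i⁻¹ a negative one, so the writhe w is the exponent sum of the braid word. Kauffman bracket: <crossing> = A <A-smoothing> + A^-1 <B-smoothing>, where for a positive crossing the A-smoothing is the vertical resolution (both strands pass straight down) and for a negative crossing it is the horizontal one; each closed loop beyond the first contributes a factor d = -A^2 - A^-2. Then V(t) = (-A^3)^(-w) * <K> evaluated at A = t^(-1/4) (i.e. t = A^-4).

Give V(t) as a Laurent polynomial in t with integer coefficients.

-t^4 + t^3 + t

Derivation:
The presented braid s1 s2 s2^-1 s3 s2^-1 s2 s2 s3 s3 s4^-1 s5^-1 on 6 strands reduces by inverse Markov moves (closure unchanged at each step):
  Destabilize: the word has the form β·s5^-1 where s5^-1 occurs only as the final letter (β ∈ B_5); drop it and the last strand → 5 strands.
  Destabilize: the word has the form β·s4^-1 where s4^-1 occurs only as the final letter (β ∈ B_4); drop it and the last strand → 4 strands.
Reduced to β = s1 s2 s2^-1 s3 s2^-1 s2 s2 s3 s3 on 4 strands, 9 crossings.
Compute on β:
First cancel adjacent σ_i σ_i⁻¹ pairs (Reidemeister II — same braid, same closure): s1 s2 s2^-1 s3 s2^-1 s2 s2 s3 s3 → s1 s3 s2 s3 s3.
Braid: s1 s3 s2 s3 s3 on 4 strands, 5 crossings.
Writhe w = (#positive) - (#negative) = 5 - 0 = 5.
State-sum expansion of <K>. There are 2^5 = 32 states.
Each crossing splits two ways (0=vertical, 1=horizontal). The state's weight is A^(#A-smoothings - #B-smoothings) * d^(loops - 1).
  state 00000: A-exp=+5, loops=4, term = A^5 * d^3
  state 00001: A-exp=+3, loops=3, term = A^3 * d^2
  state 00010: A-exp=+3, loops=3, term = A^3 * d^2
  state 00011: A-exp=+1, loops=4, term = A^1 * d^3
  state 00100: A-exp=+3, loops=3, term = A^3 * d^2
  state 00101: A-exp=+1, loops=2, term = A^1 * d^1
  state 00110: A-exp=+1, loops=2, term = A^1 * d^1
  state 00111: A-exp=-1, loops=3, term = A^-1 * d^2
  state 01000: A-exp=+3, loops=3, term = A^3 * d^2
  state 01001: A-exp=+1, loops=4, term = A^1 * d^3
  state 01010: A-exp=+1, loops=4, term = A^1 * d^3
  state 01011: A-exp=-1, loops=5, term = A^-1 * d^4
  state 01100: A-exp=+1, loops=2, term = A^1 * d^1
  state 01101: A-exp=-1, loops=3, term = A^-1 * d^2
  state 01110: A-exp=-1, loops=3, term = A^-1 * d^2
  state 01111: A-exp=-3, loops=4, term = A^-3 * d^3
  state 10000: A-exp=+3, loops=3, term = A^3 * d^2
  state 10001: A-exp=+1, loops=2, term = A^1 * d^1
  state 10010: A-exp=+1, loops=2, term = A^1 * d^1
  state 10011: A-exp=-1, loops=3, term = A^-1 * d^2
  state 10100: A-exp=+1, loops=2, term = A^1 * d^1
  state 10101: A-exp=-1, loops=1, term = A^-1 * d^0
  state 10110: A-exp=-1, loops=1, term = A^-1 * d^0
  state 10111: A-exp=-3, loops=2, term = A^-3 * d^1
  state 11000: A-exp=+1, loops=2, term = A^1 * d^1
  state 11001: A-exp=-1, loops=3, term = A^-1 * d^2
  state 11010: A-exp=-1, loops=3, term = A^-1 * d^2
  state 11011: A-exp=-3, loops=4, term = A^-3 * d^3
  state 11100: A-exp=-1, loops=1, term = A^-1 * d^0
  state 11101: A-exp=-3, loops=2, term = A^-3 * d^1
  state 11110: A-exp=-3, loops=2, term = A^-3 * d^1
  state 11111: A-exp=-5, loops=3, term = A^-5 * d^2
Collect the terms by A-exponent (count of states per loop number):
Powers of d = -A^2 - A^-2: d^2 = A^4 + 2 + A^-4; d^3 = -A^6 - 3*A^2 - 3*A^-2 - A^-6; d^4 = A^8 + 4*A^4 + 6 + 4*A^-4 + A^-8.
  A^5 * (d^3) = -A^11 - 3*A^7 - 3*A^3 - A^-1
  A^3 * (5*d^2) = 5*A^7 + 10*A^3 + 5*A^-1
  A^1 * (7*d + 3*d^3) = -3*A^7 - 16*A^3 - 16*A^-1 - 3*A^-5
  A^-1 * (3 + 6*d^2 + d^4) = A^7 + 10*A^3 + 21*A^-1 + 10*A^-5 + A^-9
  A^-3 * (3*d + 2*d^3) = -2*A^3 - 9*A^-1 - 9*A^-5 - 2*A^-9
  A^-5 * (d^2) = A^-1 + 2*A^-5 + A^-9
Summing the groups: <K> = -A^11 - A^3 + A^-1
Normalise by the writhe: (-A^3)^(-w) = (-A^3)^(-5) = -A^-15, so f(A) = -A^-15 * <K> = A^-4 + A^-12 - A^-16.
Substitute A = t^(-1/4), i.e. A^e → t^(-e/4): V(t) = -t^4 + t^3 + t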